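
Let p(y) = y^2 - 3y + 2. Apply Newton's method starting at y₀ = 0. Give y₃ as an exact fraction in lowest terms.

p'(y) = 2y - 3.
p(0) = 2, p'(0) = -3, so y₁ = 0 - 2/(-3) = 2/3.
p(2/3) = 4/9, p'(2/3) = -5/3, so y₂ = (2/3) - (4/9)/(-5/3) = 14/15.
p(14/15) = 16/225, p'(14/15) = -17/15, so y₃ = (14/15) - (16/225)/(-17/15) = 254/255.

254/255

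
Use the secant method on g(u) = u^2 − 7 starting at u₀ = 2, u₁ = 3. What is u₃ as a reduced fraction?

37/14

g(2) = −3, g(3) = 2. u₂ = 3 − 2·(3 − 2)/(2 − (−3)) = 13/5.
g(3) = 2, g(13/5) = −6/25. u₃ = (13/5) − (−6/25)·((13/5) − 3)/((−6/25) − 2) = 37/14.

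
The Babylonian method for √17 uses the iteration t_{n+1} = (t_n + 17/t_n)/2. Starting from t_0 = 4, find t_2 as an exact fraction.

2177/528

t_1 = (4 + 17/4)/2 = 33/8.
t_2 = (33/8 + 17/(33/8))/2 = 2177/528.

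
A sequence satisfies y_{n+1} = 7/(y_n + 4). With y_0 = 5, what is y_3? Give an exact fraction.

y_1 = 7/(5 + 4) = 7/9.
y_2 = 7/(7/9 + 4) = 63/43.
y_3 = 7/(63/43 + 4) = 301/235.

301/235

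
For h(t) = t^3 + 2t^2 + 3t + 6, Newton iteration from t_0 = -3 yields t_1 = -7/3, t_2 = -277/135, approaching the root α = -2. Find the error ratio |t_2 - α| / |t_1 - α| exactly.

t_1 - α = -7/3 - (-2) = -7/3 + 2 = -1/3, so |t_1 - α| = 1/3.
t_2 - α = -277/135 - (-2) = -277/135 + 2 = -7/135, so |t_2 - α| = 7/135.
Ratio = (7/135) / (1/3) = 7/45.

7/45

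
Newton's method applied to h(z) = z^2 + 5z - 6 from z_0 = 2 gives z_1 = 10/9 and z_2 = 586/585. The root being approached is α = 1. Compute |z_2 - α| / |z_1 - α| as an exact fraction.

1/65

z_1 - α = 10/9 - 1 = 1/9, so |z_1 - α| = 1/9.
z_2 - α = 586/585 - 1 = 1/585, so |z_2 - α| = 1/585.
Ratio = (1/585) / (1/9) = 1/65.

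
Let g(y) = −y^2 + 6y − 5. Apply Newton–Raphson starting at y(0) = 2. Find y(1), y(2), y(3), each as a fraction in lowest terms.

g'(y) = −2y + 6.
g(2) = 3, g'(2) = 2, so y(1) = 2 − 3/2 = 1/2.
g(1/2) = −9/4, g'(1/2) = 5, so y(2) = (1/2) − (−9/4)/5 = 19/20.
g(19/20) = −81/400, g'(19/20) = 41/10, so y(3) = (19/20) − (−81/400)/(41/10) = 1639/1640.

y(1) = 1/2, y(2) = 19/20, y(3) = 1639/1640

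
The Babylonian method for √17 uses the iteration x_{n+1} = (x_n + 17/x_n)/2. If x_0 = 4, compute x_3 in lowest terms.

9478657/2298912

x_1 = (4 + 17/4)/2 = 33/8.
x_2 = (33/8 + 17/(33/8))/2 = 2177/528.
x_3 = (2177/528 + 17/(2177/528))/2 = 9478657/2298912.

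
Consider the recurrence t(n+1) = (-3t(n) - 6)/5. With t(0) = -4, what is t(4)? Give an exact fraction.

t(1) = (-3·(-4) - 6)/5 = 6/5.
t(2) = (-3·(6/5) - 6)/5 = -48/25.
t(3) = (-3·(-48/25) - 6)/5 = -6/125.
t(4) = (-3·(-6/125) - 6)/5 = -732/625.

-732/625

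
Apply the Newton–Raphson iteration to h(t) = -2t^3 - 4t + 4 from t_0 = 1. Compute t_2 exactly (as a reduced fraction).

27/35

h'(t) = -6t^2 - 4.
h(1) = -2, h'(1) = -10, so t_1 = 1 - (-2)/(-10) = 4/5.
h(4/5) = -28/125, h'(4/5) = -196/25, so t_2 = (4/5) - (-28/125)/(-196/25) = 27/35.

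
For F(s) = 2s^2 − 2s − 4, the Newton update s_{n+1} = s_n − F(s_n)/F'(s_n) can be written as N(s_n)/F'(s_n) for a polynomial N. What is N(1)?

F'(s) = 4s − 2.
N(s) = s·F'(s) − F(s) = s·(4s − 2) − (2s^2 − 2s − 4) = 2s^2 + 4.
N(1) = 6.

6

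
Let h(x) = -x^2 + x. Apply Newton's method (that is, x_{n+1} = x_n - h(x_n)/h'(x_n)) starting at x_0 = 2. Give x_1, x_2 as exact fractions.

h'(x) = -2x + 1.
h(2) = -2, h'(2) = -3, so x_1 = 2 - (-2)/(-3) = 4/3.
h(4/3) = -4/9, h'(4/3) = -5/3, so x_2 = (4/3) - (-4/9)/(-5/3) = 16/15.

x_1 = 4/3, x_2 = 16/15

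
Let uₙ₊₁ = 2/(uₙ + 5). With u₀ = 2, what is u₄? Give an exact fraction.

u₁ = 2/(2 + 5) = 2/7.
u₂ = 2/(2/7 + 5) = 14/37.
u₃ = 2/(14/37 + 5) = 74/199.
u₄ = 2/(74/199 + 5) = 398/1069.

398/1069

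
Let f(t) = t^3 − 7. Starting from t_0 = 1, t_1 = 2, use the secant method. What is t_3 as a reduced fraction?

1045/547

f(1) = −6, f(2) = 1. t_2 = 2 − 1·(2 − 1)/(1 − (−6)) = 13/7.
f(2) = 1, f(13/7) = −204/343. t_3 = (13/7) − (−204/343)·((13/7) − 2)/((−204/343) − 1) = 1045/547.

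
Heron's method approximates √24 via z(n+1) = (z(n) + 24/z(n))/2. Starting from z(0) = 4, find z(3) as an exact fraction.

4801/980

z(1) = (4 + 24/4)/2 = 5.
z(2) = (5 + 24/5)/2 = 49/10.
z(3) = (49/10 + 24/(49/10))/2 = 4801/980.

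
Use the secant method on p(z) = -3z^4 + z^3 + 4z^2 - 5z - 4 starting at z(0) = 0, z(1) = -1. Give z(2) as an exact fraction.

p(0) = -4, p(-1) = 1. z(2) = (-1) - 1·((-1) - 0)/(1 - (-4)) = -4/5.

-4/5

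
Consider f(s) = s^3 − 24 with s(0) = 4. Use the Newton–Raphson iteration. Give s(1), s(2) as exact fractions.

f'(s) = 3s^2.
f(4) = 40, f'(4) = 48, so s(1) = 4 − 40/48 = 19/6.
f(19/6) = 1675/216, f'(19/6) = 361/12, so s(2) = (19/6) − (1675/216)/(361/12) = 9451/3249.

s(1) = 19/6, s(2) = 9451/3249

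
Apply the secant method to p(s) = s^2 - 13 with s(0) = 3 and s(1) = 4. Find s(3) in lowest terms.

191/53

p(3) = -4, p(4) = 3. s(2) = 4 - 3·(4 - 3)/(3 - (-4)) = 25/7.
p(4) = 3, p(25/7) = -12/49. s(3) = (25/7) - (-12/49)·((25/7) - 4)/((-12/49) - 3) = 191/53.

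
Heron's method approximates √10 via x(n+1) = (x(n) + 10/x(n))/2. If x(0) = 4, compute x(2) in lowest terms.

329/104

x(1) = (4 + 10/4)/2 = 13/4.
x(2) = (13/4 + 10/(13/4))/2 = 329/104.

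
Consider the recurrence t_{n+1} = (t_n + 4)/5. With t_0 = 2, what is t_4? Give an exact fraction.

t_1 = (2 + 4)/5 = 6/5.
t_2 = ((6/5) + 4)/5 = 26/25.
t_3 = ((26/25) + 4)/5 = 126/125.
t_4 = ((126/125) + 4)/5 = 626/625.

626/625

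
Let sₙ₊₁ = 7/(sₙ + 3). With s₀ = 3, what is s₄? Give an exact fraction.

819/526

s₁ = 7/(3 + 3) = 7/6.
s₂ = 7/(7/6 + 3) = 42/25.
s₃ = 7/(42/25 + 3) = 175/117.
s₄ = 7/(175/117 + 3) = 819/526.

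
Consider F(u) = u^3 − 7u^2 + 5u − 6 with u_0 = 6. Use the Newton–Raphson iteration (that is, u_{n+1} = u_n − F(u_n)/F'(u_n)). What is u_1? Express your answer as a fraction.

F'(u) = 3u^2 − 14u + 5.
F(6) = −12, F'(6) = 29, so u_1 = 6 − (−12)/29 = 186/29.

186/29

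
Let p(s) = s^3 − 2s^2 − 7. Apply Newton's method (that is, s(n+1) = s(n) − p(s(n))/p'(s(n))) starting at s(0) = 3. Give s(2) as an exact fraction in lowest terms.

p'(s) = 3s^2 − 4s.
p(3) = 2, p'(3) = 15, so s(1) = 3 − 2/15 = 43/15.
p(43/15) = 412/3375, p'(43/15) = 989/75, so s(2) = (43/15) − (412/3375)/(989/75) = 127169/44505.

127169/44505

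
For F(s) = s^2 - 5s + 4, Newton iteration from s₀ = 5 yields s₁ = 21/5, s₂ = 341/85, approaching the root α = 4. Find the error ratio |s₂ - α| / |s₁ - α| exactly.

1/17

s₁ - α = 21/5 - 4 = 1/5, so |s₁ - α| = 1/5.
s₂ - α = 341/85 - 4 = 1/85, so |s₂ - α| = 1/85.
Ratio = (1/85) / (1/5) = 1/17.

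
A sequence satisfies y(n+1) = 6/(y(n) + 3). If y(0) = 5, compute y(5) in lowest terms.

y(1) = 6/(5 + 3) = 3/4.
y(2) = 6/(3/4 + 3) = 8/5.
y(3) = 6/(8/5 + 3) = 30/23.
y(4) = 6/(30/23 + 3) = 46/33.
y(5) = 6/(46/33 + 3) = 198/145.

198/145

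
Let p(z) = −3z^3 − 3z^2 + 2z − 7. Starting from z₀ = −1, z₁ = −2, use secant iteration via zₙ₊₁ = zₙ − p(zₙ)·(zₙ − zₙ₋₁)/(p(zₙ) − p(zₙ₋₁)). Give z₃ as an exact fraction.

−4006/2053

p(−1) = −9, p(−2) = 1. z₂ = (−2) − 1·((−2) − (−1))/(1 − (−9)) = −19/10.
p(−2) = 1, p(−19/10) = −1053/1000. z₃ = (−19/10) − (−1053/1000)·((−19/10) − (−2))/((−1053/1000) − 1) = −4006/2053.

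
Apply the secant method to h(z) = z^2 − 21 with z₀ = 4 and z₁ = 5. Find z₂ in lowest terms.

h(4) = −5, h(5) = 4. z₂ = 5 − 4·(5 − 4)/(4 − (−5)) = 41/9.

41/9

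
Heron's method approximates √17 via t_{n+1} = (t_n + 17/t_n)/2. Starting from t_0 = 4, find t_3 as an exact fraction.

t_1 = (4 + 17/4)/2 = 33/8.
t_2 = (33/8 + 17/(33/8))/2 = 2177/528.
t_3 = (2177/528 + 17/(2177/528))/2 = 9478657/2298912.

9478657/2298912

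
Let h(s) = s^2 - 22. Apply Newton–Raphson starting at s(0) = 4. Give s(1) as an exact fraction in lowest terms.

h'(s) = 2s.
h(4) = -6, h'(4) = 8, so s(1) = 4 - (-6)/8 = 19/4.

19/4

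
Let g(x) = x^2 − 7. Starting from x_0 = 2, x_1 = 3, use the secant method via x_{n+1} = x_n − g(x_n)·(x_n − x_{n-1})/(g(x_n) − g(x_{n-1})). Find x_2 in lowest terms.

g(2) = −3, g(3) = 2. x_2 = 3 − 2·(3 − 2)/(2 − (−3)) = 13/5.

13/5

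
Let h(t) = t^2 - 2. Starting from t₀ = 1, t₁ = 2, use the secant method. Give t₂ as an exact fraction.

h(1) = -1, h(2) = 2. t₂ = 2 - 2·(2 - 1)/(2 - (-1)) = 4/3.

4/3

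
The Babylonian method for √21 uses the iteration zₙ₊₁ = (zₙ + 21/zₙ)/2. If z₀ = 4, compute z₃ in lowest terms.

z₁ = (4 + 21/4)/2 = 37/8.
z₂ = (37/8 + 21/(37/8))/2 = 2713/592.
z₃ = (2713/592 + 21/(2713/592))/2 = 14720113/3212192.

14720113/3212192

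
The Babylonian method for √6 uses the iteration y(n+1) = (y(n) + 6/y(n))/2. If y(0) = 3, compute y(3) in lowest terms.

4801/1960

y(1) = (3 + 6/3)/2 = 5/2.
y(2) = (5/2 + 6/(5/2))/2 = 49/20.
y(3) = (49/20 + 6/(49/20))/2 = 4801/1960.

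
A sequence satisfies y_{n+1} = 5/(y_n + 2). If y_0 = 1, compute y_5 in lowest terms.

y_1 = 5/(1 + 2) = 5/3.
y_2 = 5/(5/3 + 2) = 15/11.
y_3 = 5/(15/11 + 2) = 55/37.
y_4 = 5/(55/37 + 2) = 185/129.
y_5 = 5/(185/129 + 2) = 645/443.

645/443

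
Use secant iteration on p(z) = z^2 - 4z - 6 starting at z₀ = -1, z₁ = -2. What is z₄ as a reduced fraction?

p(-1) = -1, p(-2) = 6. z₂ = (-2) - 6·((-2) - (-1))/(6 - (-1)) = -8/7.
p(-2) = 6, p(-8/7) = -6/49. z₃ = (-8/7) - (-6/49)·((-8/7) - (-2))/((-6/49) - 6) = -29/25.
p(-8/7) = -6/49, p(-29/25) = -9/625. z₄ = (-29/25) - (-9/625)·((-29/25) - (-8/7))/((-9/625) - (-6/49)) = -1282/1103.

-1282/1103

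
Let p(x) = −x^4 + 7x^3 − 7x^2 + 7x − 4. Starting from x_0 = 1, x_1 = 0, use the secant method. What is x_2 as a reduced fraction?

2/3

p(1) = 2, p(0) = −4. x_2 = 0 − (−4)·(0 − 1)/((−4) − 2) = 2/3.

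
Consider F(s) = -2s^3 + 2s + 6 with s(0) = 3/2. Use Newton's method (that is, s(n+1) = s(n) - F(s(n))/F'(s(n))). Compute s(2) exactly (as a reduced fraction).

F'(s) = -6s^2 + 2.
F(3/2) = 9/4, F'(3/2) = -23/2, so s(1) = (3/2) - (9/4)/(-23/2) = 39/23.
F(39/23) = -4374/12167, F'(39/23) = -8068/529, so s(2) = (39/23) - (-4374/12167)/(-8068/529) = 155139/92782.

155139/92782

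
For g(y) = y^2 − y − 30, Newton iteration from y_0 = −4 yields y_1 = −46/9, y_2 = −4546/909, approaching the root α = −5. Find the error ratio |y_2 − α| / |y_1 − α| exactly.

y_1 − α = −46/9 − (−5) = −46/9 + 5 = −1/9, so |y_1 − α| = 1/9.
y_2 − α = −4546/909 − (−5) = −4546/909 + 5 = −1/909, so |y_2 − α| = 1/909.
Ratio = (1/909) / (1/9) = 1/101.

1/101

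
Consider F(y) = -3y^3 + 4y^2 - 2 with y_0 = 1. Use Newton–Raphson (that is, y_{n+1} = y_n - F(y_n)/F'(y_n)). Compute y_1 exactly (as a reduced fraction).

0

F'(y) = -9y^2 + 8y.
F(1) = -1, F'(1) = -1, so y_1 = 1 - (-1)/(-1) = 0.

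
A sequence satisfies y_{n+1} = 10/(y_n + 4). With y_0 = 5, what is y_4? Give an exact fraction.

685/389

y_1 = 10/(5 + 4) = 10/9.
y_2 = 10/(10/9 + 4) = 45/23.
y_3 = 10/(45/23 + 4) = 230/137.
y_4 = 10/(230/137 + 4) = 685/389.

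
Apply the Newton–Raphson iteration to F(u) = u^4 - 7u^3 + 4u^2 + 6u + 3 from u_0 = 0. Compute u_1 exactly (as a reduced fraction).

-1/2

F'(u) = 4u^3 - 21u^2 + 8u + 6.
F(0) = 3, F'(0) = 6, so u_1 = 0 - 3/6 = -1/2.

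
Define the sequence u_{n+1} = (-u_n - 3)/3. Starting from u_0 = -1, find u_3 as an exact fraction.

-20/27

u_1 = (-(-1) - 3)/3 = -2/3.
u_2 = (-(-2/3) - 3)/3 = -7/9.
u_3 = (-(-7/9) - 3)/3 = -20/27.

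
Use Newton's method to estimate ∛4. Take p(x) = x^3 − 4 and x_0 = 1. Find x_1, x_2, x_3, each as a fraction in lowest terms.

p'(x) = 3x^2.
p(1) = −3, p'(1) = 3, so x_1 = 1 − (−3)/3 = 2.
p(2) = 4, p'(2) = 12, so x_2 = 2 − 4/12 = 5/3.
p(5/3) = 17/27, p'(5/3) = 25/3, so x_3 = (5/3) − (17/27)/(25/3) = 358/225.

x_1 = 2, x_2 = 5/3, x_3 = 358/225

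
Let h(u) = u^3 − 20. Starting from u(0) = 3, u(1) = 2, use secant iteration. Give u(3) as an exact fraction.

h(3) = 7, h(2) = −12. u(2) = 2 − (−12)·(2 − 3)/((−12) − 7) = 50/19.
h(2) = −12, h(50/19) = −12180/6859. u(3) = (50/19) − (−12180/6859)·((50/19) − 2)/((−12180/6859) − (−12)) = 1335/487.

1335/487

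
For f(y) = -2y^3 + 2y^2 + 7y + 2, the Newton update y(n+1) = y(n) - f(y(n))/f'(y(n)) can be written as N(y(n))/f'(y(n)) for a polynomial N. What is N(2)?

f'(y) = -6y^2 + 4y + 7.
N(y) = y·f'(y) - f(y) = y·(-6y^2 + 4y + 7) - (-2y^3 + 2y^2 + 7y + 2) = -4y^3 + 2y^2 - 2.
N(2) = -26.

-26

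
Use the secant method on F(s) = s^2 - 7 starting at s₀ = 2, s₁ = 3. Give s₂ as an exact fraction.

13/5

F(2) = -3, F(3) = 2. s₂ = 3 - 2·(3 - 2)/(2 - (-3)) = 13/5.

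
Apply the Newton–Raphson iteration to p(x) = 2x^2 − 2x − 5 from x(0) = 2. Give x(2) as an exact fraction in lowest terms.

259/120

p'(x) = 4x − 2.
p(2) = −1, p'(2) = 6, so x(1) = 2 − (−1)/6 = 13/6.
p(13/6) = 1/18, p'(13/6) = 20/3, so x(2) = (13/6) − (1/18)/(20/3) = 259/120.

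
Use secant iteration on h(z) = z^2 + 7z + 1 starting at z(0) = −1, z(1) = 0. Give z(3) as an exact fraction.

h(−1) = −5, h(0) = 1. z(2) = 0 − 1·(0 − (−1))/(1 − (−5)) = −1/6.
h(0) = 1, h(−1/6) = −5/36. z(3) = (−1/6) − (−5/36)·((−1/6) − 0)/((−5/36) − 1) = −6/41.

−6/41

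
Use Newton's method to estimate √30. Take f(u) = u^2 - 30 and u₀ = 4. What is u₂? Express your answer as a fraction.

1009/184

f'(u) = 2u.
f(4) = -14, f'(4) = 8, so u₁ = 4 - (-14)/8 = 23/4.
f(23/4) = 49/16, f'(23/4) = 23/2, so u₂ = (23/4) - (49/16)/(23/2) = 1009/184.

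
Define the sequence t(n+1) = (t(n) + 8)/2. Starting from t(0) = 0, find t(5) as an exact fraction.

t(1) = (0 + 8)/2 = 4.
t(2) = (4 + 8)/2 = 6.
t(3) = (6 + 8)/2 = 7.
t(4) = (7 + 8)/2 = 15/2.
t(5) = ((15/2) + 8)/2 = 31/4.

31/4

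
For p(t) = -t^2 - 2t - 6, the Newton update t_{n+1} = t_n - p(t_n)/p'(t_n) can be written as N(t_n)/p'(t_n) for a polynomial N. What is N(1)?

p'(t) = -2t - 2.
N(t) = t·p'(t) - p(t) = t·(-2t - 2) - (-t^2 - 2t - 6) = -t^2 + 6.
N(1) = 5.

5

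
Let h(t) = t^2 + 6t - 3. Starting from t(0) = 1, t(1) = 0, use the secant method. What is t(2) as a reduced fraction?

h(1) = 4, h(0) = -3. t(2) = 0 - (-3)·(0 - 1)/((-3) - 4) = 3/7.

3/7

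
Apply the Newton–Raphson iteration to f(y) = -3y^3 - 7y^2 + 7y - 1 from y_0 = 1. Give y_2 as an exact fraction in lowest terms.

f'(y) = -9y^2 - 14y + 7.
f(1) = -4, f'(1) = -16, so y_1 = 1 - (-4)/(-16) = 3/4.
f(3/4) = -61/64, f'(3/4) = -137/16, so y_2 = (3/4) - (-61/64)/(-137/16) = 175/274.

175/274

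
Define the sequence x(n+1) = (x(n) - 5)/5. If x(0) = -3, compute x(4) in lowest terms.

x(1) = ((-3) - 5)/5 = -8/5.
x(2) = ((-8/5) - 5)/5 = -33/25.
x(3) = ((-33/25) - 5)/5 = -158/125.
x(4) = ((-158/125) - 5)/5 = -783/625.

-783/625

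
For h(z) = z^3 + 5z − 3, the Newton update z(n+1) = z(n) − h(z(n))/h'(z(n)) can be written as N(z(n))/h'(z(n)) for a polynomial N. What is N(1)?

5

h'(z) = 3z^2 + 5.
N(z) = z·h'(z) − h(z) = z·(3z^2 + 5) − (z^3 + 5z − 3) = 2z^3 + 3.
N(1) = 5.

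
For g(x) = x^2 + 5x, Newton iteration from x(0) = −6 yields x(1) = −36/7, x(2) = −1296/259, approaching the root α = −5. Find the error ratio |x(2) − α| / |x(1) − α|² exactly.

x(1) − α = −36/7 − (−5) = −36/7 + 5 = −1/7, so |x(1) − α| = 1/7.
x(2) − α = −1296/259 − (−5) = −1296/259 + 5 = −1/259, so |x(2) − α| = 1/259.
|x(1) − α|² = 1/49.
Ratio = (1/259) / (1/49) = 7/37.

7/37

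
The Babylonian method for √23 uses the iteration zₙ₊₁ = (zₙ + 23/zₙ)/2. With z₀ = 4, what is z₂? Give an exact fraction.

2993/624

z₁ = (4 + 23/4)/2 = 39/8.
z₂ = (39/8 + 23/(39/8))/2 = 2993/624.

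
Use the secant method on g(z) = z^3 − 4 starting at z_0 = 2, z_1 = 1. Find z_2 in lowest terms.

10/7

g(2) = 4, g(1) = −3. z_2 = 1 − (−3)·(1 − 2)/((−3) − 4) = 10/7.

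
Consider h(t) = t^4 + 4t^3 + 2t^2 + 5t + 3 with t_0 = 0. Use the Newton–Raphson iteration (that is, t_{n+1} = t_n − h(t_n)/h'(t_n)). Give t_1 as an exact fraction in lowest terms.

h'(t) = 4t^3 + 12t^2 + 4t + 5.
h(0) = 3, h'(0) = 5, so t_1 = 0 − 3/5 = −3/5.

−3/5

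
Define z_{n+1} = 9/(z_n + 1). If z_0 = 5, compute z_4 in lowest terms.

207/68

z_1 = 9/(5 + 1) = 3/2.
z_2 = 9/(3/2 + 1) = 18/5.
z_3 = 9/(18/5 + 1) = 45/23.
z_4 = 9/(45/23 + 1) = 207/68.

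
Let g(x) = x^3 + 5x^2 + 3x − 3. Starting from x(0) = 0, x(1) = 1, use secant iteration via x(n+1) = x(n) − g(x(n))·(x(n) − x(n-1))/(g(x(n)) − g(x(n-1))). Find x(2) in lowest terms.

g(0) = −3, g(1) = 6. x(2) = 1 − 6·(1 − 0)/(6 − (−3)) = 1/3.

1/3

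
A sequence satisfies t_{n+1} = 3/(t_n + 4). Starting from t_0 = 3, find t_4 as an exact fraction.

t_1 = 3/(3 + 4) = 3/7.
t_2 = 3/(3/7 + 4) = 21/31.
t_3 = 3/(21/31 + 4) = 93/145.
t_4 = 3/(93/145 + 4) = 435/673.

435/673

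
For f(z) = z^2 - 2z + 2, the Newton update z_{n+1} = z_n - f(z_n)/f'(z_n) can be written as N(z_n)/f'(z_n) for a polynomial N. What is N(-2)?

f'(z) = 2z - 2.
N(z) = z·f'(z) - f(z) = z·(2z - 2) - (z^2 - 2z + 2) = z^2 - 2.
N(-2) = 2.

2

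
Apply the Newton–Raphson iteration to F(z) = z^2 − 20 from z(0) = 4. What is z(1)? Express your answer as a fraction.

9/2

F'(z) = 2z.
F(4) = −4, F'(4) = 8, so z(1) = 4 − (−4)/8 = 9/2.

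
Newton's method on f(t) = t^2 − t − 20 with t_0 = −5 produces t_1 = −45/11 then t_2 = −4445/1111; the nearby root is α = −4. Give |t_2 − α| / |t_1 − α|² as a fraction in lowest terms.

11/101

t_1 − α = −45/11 − (−4) = −45/11 + 4 = −1/11, so |t_1 − α| = 1/11.
t_2 − α = −4445/1111 − (−4) = −4445/1111 + 4 = −1/1111, so |t_2 − α| = 1/1111.
|t_1 − α|² = 1/121.
Ratio = (1/1111) / (1/121) = 11/101.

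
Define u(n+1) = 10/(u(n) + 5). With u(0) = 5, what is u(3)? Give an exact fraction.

3/2

u(1) = 10/(5 + 5) = 1.
u(2) = 10/(1 + 5) = 5/3.
u(3) = 10/(5/3 + 5) = 3/2.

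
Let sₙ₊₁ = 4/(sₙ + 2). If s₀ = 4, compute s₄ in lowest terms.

14/11

s₁ = 4/(4 + 2) = 2/3.
s₂ = 4/(2/3 + 2) = 3/2.
s₃ = 4/(3/2 + 2) = 8/7.
s₄ = 4/(8/7 + 2) = 14/11.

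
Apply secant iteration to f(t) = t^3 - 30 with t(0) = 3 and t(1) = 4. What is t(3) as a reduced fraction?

f(3) = -3, f(4) = 34. t(2) = 4 - 34·(4 - 3)/(34 - (-3)) = 114/37.
f(4) = 34, f(114/37) = -38046/50653. t(3) = (114/37) - (-38046/50653)·((114/37) - 4)/((-38046/50653) - 34) = 80271/25886.

80271/25886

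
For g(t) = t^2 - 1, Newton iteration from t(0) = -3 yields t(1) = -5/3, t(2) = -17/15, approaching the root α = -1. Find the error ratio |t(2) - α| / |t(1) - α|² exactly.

t(1) - α = -5/3 - (-1) = -5/3 + 1 = -2/3, so |t(1) - α| = 2/3.
t(2) - α = -17/15 - (-1) = -17/15 + 1 = -2/15, so |t(2) - α| = 2/15.
|t(1) - α|² = 4/9.
Ratio = (2/15) / (4/9) = 3/10.

3/10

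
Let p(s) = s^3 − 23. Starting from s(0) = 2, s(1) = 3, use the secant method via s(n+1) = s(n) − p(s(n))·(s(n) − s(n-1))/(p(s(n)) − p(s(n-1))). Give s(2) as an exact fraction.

p(2) = −15, p(3) = 4. s(2) = 3 − 4·(3 − 2)/(4 − (−15)) = 53/19.

53/19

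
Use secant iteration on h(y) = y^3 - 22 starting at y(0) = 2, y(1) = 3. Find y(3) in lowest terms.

24946/8917

h(2) = -14, h(3) = 5. y(2) = 3 - 5·(3 - 2)/(5 - (-14)) = 52/19.
h(3) = 5, h(52/19) = -10290/6859. y(3) = (52/19) - (-10290/6859)·((52/19) - 3)/((-10290/6859) - 5) = 24946/8917.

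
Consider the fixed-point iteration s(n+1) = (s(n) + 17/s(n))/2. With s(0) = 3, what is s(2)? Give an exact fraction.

161/39

s(1) = (3 + 17/3)/2 = 13/3.
s(2) = (13/3 + 17/(13/3))/2 = 161/39.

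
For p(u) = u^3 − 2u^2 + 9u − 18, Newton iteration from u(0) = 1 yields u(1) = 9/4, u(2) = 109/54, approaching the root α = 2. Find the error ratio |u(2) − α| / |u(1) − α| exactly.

u(1) − α = 9/4 − 2 = 1/4, so |u(1) − α| = 1/4.
u(2) − α = 109/54 − 2 = 1/54, so |u(2) − α| = 1/54.
Ratio = (1/54) / (1/4) = 2/27.

2/27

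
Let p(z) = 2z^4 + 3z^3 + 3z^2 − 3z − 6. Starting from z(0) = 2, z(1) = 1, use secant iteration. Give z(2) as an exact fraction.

p(2) = 56, p(1) = −1. z(2) = 1 − (−1)·(1 − 2)/((−1) − 56) = 58/57.

58/57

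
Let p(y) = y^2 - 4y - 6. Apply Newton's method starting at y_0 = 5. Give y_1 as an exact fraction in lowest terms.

31/6

p'(y) = 2y - 4.
p(5) = -1, p'(5) = 6, so y_1 = 5 - (-1)/6 = 31/6.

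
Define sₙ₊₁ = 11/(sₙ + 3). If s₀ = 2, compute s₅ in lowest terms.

s₁ = 11/(2 + 3) = 11/5.
s₂ = 11/(11/5 + 3) = 55/26.
s₃ = 11/(55/26 + 3) = 286/133.
s₄ = 11/(286/133 + 3) = 1463/685.
s₅ = 11/(1463/685 + 3) = 7535/3518.

7535/3518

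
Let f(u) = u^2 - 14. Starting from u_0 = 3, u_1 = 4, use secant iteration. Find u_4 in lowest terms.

f(3) = -5, f(4) = 2. u_2 = 4 - 2·(4 - 3)/(2 - (-5)) = 26/7.
f(4) = 2, f(26/7) = -10/49. u_3 = (26/7) - (-10/49)·((26/7) - 4)/((-10/49) - 2) = 101/27.
f(26/7) = -10/49, f(101/27) = -5/729. u_4 = (101/27) - (-5/729)·((101/27) - (26/7))/((-5/729) - (-10/49)) = 5272/1409.

5272/1409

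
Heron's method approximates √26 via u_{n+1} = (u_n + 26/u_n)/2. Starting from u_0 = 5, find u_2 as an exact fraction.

5201/1020

u_1 = (5 + 26/5)/2 = 51/10.
u_2 = (51/10 + 26/(51/10))/2 = 5201/1020.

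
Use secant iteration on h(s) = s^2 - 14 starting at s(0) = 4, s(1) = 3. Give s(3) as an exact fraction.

h(4) = 2, h(3) = -5. s(2) = 3 - (-5)·(3 - 4)/((-5) - 2) = 26/7.
h(3) = -5, h(26/7) = -10/49. s(3) = (26/7) - (-10/49)·((26/7) - 3)/((-10/49) - (-5)) = 176/47.

176/47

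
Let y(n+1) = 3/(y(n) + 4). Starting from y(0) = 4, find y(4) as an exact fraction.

492/761

y(1) = 3/(4 + 4) = 3/8.
y(2) = 3/(3/8 + 4) = 24/35.
y(3) = 3/(24/35 + 4) = 105/164.
y(4) = 3/(105/164 + 4) = 492/761.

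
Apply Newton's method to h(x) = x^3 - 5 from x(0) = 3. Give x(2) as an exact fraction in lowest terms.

509173/281961

h'(x) = 3x^2.
h(3) = 22, h'(3) = 27, so x(1) = 3 - 22/27 = 59/27.
h(59/27) = 106964/19683, h'(59/27) = 3481/243, so x(2) = (59/27) - (106964/19683)/(3481/243) = 509173/281961.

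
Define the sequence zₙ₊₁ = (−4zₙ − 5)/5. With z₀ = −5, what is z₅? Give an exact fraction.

z₁ = (−4·(−5) − 5)/5 = 3.
z₂ = (−4·3 − 5)/5 = −17/5.
z₃ = (−4·(−17/5) − 5)/5 = 43/25.
z₄ = (−4·(43/25) − 5)/5 = −297/125.
z₅ = (−4·(−297/125) − 5)/5 = 563/625.

563/625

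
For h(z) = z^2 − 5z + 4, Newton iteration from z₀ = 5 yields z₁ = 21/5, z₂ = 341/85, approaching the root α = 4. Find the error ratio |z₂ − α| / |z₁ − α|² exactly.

5/17

z₁ − α = 21/5 − 4 = 1/5, so |z₁ − α| = 1/5.
z₂ − α = 341/85 − 4 = 1/85, so |z₂ − α| = 1/85.
|z₁ − α|² = 1/25.
Ratio = (1/85) / (1/25) = 5/17.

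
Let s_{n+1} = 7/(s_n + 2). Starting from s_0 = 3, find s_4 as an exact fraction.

s_1 = 7/(3 + 2) = 7/5.
s_2 = 7/(7/5 + 2) = 35/17.
s_3 = 7/(35/17 + 2) = 119/69.
s_4 = 7/(119/69 + 2) = 483/257.

483/257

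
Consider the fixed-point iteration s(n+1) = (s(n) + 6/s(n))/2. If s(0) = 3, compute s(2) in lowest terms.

49/20

s(1) = (3 + 6/3)/2 = 5/2.
s(2) = (5/2 + 6/(5/2))/2 = 49/20.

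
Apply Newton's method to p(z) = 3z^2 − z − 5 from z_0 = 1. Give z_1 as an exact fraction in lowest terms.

8/5

p'(z) = 6z − 1.
p(1) = −3, p'(1) = 5, so z_1 = 1 − (−3)/5 = 8/5.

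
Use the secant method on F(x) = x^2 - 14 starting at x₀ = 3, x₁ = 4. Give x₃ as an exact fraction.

F(3) = -5, F(4) = 2. x₂ = 4 - 2·(4 - 3)/(2 - (-5)) = 26/7.
F(4) = 2, F(26/7) = -10/49. x₃ = (26/7) - (-10/49)·((26/7) - 4)/((-10/49) - 2) = 101/27.

101/27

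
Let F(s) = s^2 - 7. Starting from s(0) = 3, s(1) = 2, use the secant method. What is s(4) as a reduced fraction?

F(3) = 2, F(2) = -3. s(2) = 2 - (-3)·(2 - 3)/((-3) - 2) = 13/5.
F(2) = -3, F(13/5) = -6/25. s(3) = (13/5) - (-6/25)·((13/5) - 2)/((-6/25) - (-3)) = 61/23.
F(13/5) = -6/25, F(61/23) = 18/529. s(4) = (61/23) - (18/529)·((61/23) - (13/5))/((18/529) - (-6/25)) = 799/302.

799/302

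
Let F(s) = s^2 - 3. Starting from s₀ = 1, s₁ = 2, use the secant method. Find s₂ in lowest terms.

5/3

F(1) = -2, F(2) = 1. s₂ = 2 - 1·(2 - 1)/(1 - (-2)) = 5/3.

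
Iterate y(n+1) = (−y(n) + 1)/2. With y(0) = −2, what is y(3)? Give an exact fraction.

5/8

y(1) = (−(−2) + 1)/2 = 3/2.
y(2) = (−(3/2) + 1)/2 = −1/4.
y(3) = (−(−1/4) + 1)/2 = 5/8.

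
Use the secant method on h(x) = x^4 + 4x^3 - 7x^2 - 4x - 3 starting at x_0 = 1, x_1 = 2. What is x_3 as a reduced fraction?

46/27

h(1) = -9, h(2) = 9. x_2 = 2 - 9·(2 - 1)/(9 - (-9)) = 3/2.
h(2) = 9, h(3/2) = -99/16. x_3 = (3/2) - (-99/16)·((3/2) - 2)/((-99/16) - 9) = 46/27.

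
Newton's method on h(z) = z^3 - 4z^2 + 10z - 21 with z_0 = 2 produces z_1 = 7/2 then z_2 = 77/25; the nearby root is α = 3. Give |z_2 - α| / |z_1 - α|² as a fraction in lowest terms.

8/25

z_1 - α = 7/2 - 3 = 1/2, so |z_1 - α| = 1/2.
z_2 - α = 77/25 - 3 = 2/25, so |z_2 - α| = 2/25.
|z_1 - α|² = 1/4.
Ratio = (2/25) / (1/4) = 8/25.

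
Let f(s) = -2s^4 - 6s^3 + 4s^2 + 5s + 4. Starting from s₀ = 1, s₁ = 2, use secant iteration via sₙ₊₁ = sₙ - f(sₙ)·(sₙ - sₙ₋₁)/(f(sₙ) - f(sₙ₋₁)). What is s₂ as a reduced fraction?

f(1) = 5, f(2) = -50. s₂ = 2 - (-50)·(2 - 1)/((-50) - 5) = 12/11.

12/11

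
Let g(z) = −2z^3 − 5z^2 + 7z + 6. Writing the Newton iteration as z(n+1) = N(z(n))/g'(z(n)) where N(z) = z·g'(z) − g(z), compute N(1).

−15

g'(z) = −6z^2 − 10z + 7.
N(z) = z·g'(z) − g(z) = z·(−6z^2 − 10z + 7) − (−2z^3 − 5z^2 + 7z + 6) = −4z^3 − 5z^2 − 6.
N(1) = −15.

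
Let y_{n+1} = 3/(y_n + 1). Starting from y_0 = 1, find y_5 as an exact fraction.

y_1 = 3/(1 + 1) = 3/2.
y_2 = 3/(3/2 + 1) = 6/5.
y_3 = 3/(6/5 + 1) = 15/11.
y_4 = 3/(15/11 + 1) = 33/26.
y_5 = 3/(33/26 + 1) = 78/59.

78/59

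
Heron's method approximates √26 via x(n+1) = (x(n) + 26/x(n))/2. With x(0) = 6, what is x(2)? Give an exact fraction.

x(1) = (6 + 26/6)/2 = 31/6.
x(2) = (31/6 + 26/(31/6))/2 = 1897/372.

1897/372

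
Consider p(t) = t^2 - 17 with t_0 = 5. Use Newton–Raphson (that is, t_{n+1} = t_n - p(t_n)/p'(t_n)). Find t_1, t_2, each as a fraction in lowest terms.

t_1 = 21/5, t_2 = 433/105

p'(t) = 2t.
p(5) = 8, p'(5) = 10, so t_1 = 5 - 8/10 = 21/5.
p(21/5) = 16/25, p'(21/5) = 42/5, so t_2 = (21/5) - (16/25)/(42/5) = 433/105.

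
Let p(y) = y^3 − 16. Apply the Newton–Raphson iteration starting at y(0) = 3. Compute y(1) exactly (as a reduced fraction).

p'(y) = 3y^2.
p(3) = 11, p'(3) = 27, so y(1) = 3 − 11/27 = 70/27.

70/27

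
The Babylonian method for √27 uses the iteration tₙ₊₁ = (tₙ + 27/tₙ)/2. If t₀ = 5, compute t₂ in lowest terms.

t₁ = (5 + 27/5)/2 = 26/5.
t₂ = (26/5 + 27/(26/5))/2 = 1351/260.

1351/260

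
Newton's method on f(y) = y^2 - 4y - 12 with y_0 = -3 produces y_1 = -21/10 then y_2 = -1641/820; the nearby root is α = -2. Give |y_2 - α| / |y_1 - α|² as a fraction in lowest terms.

5/41

y_1 - α = -21/10 - (-2) = -21/10 + 2 = -1/10, so |y_1 - α| = 1/10.
y_2 - α = -1641/820 - (-2) = -1641/820 + 2 = -1/820, so |y_2 - α| = 1/820.
|y_1 - α|² = 1/100.
Ratio = (1/820) / (1/100) = 5/41.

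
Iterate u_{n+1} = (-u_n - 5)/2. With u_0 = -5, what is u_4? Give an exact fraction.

-15/8

u_1 = (-(-5) - 5)/2 = 0.
u_2 = (-0 - 5)/2 = -5/2.
u_3 = (-(-5/2) - 5)/2 = -5/4.
u_4 = (-(-5/4) - 5)/2 = -15/8.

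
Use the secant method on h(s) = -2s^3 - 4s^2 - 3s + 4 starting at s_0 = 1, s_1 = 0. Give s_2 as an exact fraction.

4/9

h(1) = -5, h(0) = 4. s_2 = 0 - 4·(0 - 1)/(4 - (-5)) = 4/9.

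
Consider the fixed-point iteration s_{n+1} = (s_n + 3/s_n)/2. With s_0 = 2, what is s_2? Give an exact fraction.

97/56

s_1 = (2 + 3/2)/2 = 7/4.
s_2 = (7/4 + 3/(7/4))/2 = 97/56.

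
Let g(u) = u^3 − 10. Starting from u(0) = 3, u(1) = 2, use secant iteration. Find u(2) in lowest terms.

g(3) = 17, g(2) = −2. u(2) = 2 − (−2)·(2 − 3)/((−2) − 17) = 40/19.

40/19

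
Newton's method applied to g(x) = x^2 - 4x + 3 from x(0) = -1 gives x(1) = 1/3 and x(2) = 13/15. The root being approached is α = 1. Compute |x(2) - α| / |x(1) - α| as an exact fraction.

1/5

x(1) - α = 1/3 - 1 = -2/3, so |x(1) - α| = 2/3.
x(2) - α = 13/15 - 1 = -2/15, so |x(2) - α| = 2/15.
Ratio = (2/15) / (2/3) = 1/5.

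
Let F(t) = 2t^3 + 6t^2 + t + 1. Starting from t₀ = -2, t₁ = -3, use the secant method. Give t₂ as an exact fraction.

F(-2) = 7, F(-3) = -2. t₂ = (-3) - (-2)·((-3) - (-2))/((-2) - 7) = -25/9.

-25/9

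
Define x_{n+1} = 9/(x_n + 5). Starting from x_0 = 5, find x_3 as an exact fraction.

531/385

x_1 = 9/(5 + 5) = 9/10.
x_2 = 9/(9/10 + 5) = 90/59.
x_3 = 9/(90/59 + 5) = 531/385.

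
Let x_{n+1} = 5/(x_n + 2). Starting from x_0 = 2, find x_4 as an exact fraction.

x_1 = 5/(2 + 2) = 5/4.
x_2 = 5/(5/4 + 2) = 20/13.
x_3 = 5/(20/13 + 2) = 65/46.
x_4 = 5/(65/46 + 2) = 230/157.

230/157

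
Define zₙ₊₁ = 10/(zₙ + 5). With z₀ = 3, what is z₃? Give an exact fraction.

z₁ = 10/(3 + 5) = 5/4.
z₂ = 10/(5/4 + 5) = 8/5.
z₃ = 10/(8/5 + 5) = 50/33.

50/33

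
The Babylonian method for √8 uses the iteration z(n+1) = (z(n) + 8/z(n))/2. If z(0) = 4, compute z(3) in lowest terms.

z(1) = (4 + 8/4)/2 = 3.
z(2) = (3 + 8/3)/2 = 17/6.
z(3) = (17/6 + 8/(17/6))/2 = 577/204.

577/204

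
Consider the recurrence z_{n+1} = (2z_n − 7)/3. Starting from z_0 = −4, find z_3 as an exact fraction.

−55/9

z_1 = (2·(−4) − 7)/3 = −5.
z_2 = (2·(−5) − 7)/3 = −17/3.
z_3 = (2·(−17/3) − 7)/3 = −55/9.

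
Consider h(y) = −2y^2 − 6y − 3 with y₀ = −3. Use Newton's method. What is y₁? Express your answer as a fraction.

h'(y) = −4y − 6.
h(−3) = −3, h'(−3) = 6, so y₁ = (−3) − (−3)/6 = −5/2.

−5/2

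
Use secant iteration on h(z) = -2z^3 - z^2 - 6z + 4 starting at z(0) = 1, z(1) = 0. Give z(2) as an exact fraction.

h(1) = -5, h(0) = 4. z(2) = 0 - 4·(0 - 1)/(4 - (-5)) = 4/9.

4/9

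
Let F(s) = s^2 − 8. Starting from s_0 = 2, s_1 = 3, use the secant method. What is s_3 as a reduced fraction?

F(2) = −4, F(3) = 1. s_2 = 3 − 1·(3 − 2)/(1 − (−4)) = 14/5.
F(3) = 1, F(14/5) = −4/25. s_3 = (14/5) − (−4/25)·((14/5) − 3)/((−4/25) − 1) = 82/29.

82/29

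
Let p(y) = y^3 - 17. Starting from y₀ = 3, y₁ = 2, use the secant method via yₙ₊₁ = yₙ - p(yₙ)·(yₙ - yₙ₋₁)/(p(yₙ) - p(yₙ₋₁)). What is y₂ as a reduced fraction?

47/19

p(3) = 10, p(2) = -9. y₂ = 2 - (-9)·(2 - 3)/((-9) - 10) = 47/19.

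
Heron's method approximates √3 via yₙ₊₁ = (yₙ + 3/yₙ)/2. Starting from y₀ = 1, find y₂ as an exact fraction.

7/4

y₁ = (1 + 3/1)/2 = 2.
y₂ = (2 + 3/2)/2 = 7/4.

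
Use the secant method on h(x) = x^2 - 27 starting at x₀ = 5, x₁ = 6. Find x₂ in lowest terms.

h(5) = -2, h(6) = 9. x₂ = 6 - 9·(6 - 5)/(9 - (-2)) = 57/11.

57/11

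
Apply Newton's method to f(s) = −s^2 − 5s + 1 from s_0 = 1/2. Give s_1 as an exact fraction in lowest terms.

5/24

f'(s) = −2s − 5.
f(1/2) = −7/4, f'(1/2) = −6, so s_1 = (1/2) − (−7/4)/(−6) = 5/24.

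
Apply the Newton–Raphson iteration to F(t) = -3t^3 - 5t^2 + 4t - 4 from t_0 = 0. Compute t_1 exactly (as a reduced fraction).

1

F'(t) = -9t^2 - 10t + 4.
F(0) = -4, F'(0) = 4, so t_1 = 0 - (-4)/4 = 1.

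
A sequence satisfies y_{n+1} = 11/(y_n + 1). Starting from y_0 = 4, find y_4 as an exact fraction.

y_1 = 11/(4 + 1) = 11/5.
y_2 = 11/(11/5 + 1) = 55/16.
y_3 = 11/(55/16 + 1) = 176/71.
y_4 = 11/(176/71 + 1) = 781/247.

781/247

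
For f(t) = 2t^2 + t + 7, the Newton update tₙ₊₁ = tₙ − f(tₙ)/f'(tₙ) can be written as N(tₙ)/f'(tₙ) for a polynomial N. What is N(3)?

f'(t) = 4t + 1.
N(t) = t·f'(t) − f(t) = t·(4t + 1) − (2t^2 + t + 7) = 2t^2 − 7.
N(3) = 11.

11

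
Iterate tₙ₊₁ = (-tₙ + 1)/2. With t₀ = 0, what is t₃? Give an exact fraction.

3/8

t₁ = (-0 + 1)/2 = 1/2.
t₂ = (-(1/2) + 1)/2 = 1/4.
t₃ = (-(1/4) + 1)/2 = 3/8.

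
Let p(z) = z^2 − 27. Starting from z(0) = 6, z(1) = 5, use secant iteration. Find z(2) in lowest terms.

p(6) = 9, p(5) = −2. z(2) = 5 − (−2)·(5 − 6)/((−2) − 9) = 57/11.

57/11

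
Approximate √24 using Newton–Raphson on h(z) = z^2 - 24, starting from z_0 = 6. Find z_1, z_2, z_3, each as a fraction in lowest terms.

z_1 = 5, z_2 = 49/10, z_3 = 4801/980

h'(z) = 2z.
h(6) = 12, h'(6) = 12, so z_1 = 6 - 12/12 = 5.
h(5) = 1, h'(5) = 10, so z_2 = 5 - 1/10 = 49/10.
h(49/10) = 1/100, h'(49/10) = 49/5, so z_3 = (49/10) - (1/100)/(49/5) = 4801/980.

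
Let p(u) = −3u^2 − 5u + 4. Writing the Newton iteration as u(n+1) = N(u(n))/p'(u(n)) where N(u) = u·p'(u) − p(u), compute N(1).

p'(u) = −6u − 5.
N(u) = u·p'(u) − p(u) = u·(−6u − 5) − (−3u^2 − 5u + 4) = −3u^2 − 4.
N(1) = −7.

−7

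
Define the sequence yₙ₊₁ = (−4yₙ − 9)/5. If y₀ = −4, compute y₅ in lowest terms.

−53/3125

y₁ = (−4·(−4) − 9)/5 = 7/5.
y₂ = (−4·(7/5) − 9)/5 = −73/25.
y₃ = (−4·(−73/25) − 9)/5 = 67/125.
y₄ = (−4·(67/125) − 9)/5 = −1393/625.
y₅ = (−4·(−1393/625) − 9)/5 = −53/3125.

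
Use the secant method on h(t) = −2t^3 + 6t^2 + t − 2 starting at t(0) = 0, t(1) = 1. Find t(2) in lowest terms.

h(0) = −2, h(1) = 3. t(2) = 1 − 3·(1 − 0)/(3 − (−2)) = 2/5.

2/5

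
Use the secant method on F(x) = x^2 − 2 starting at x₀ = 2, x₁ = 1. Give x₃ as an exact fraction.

F(2) = 2, F(1) = −1. x₂ = 1 − (−1)·(1 − 2)/((−1) − 2) = 4/3.
F(1) = −1, F(4/3) = −2/9. x₃ = (4/3) − (−2/9)·((4/3) − 1)/((−2/9) − (−1)) = 10/7.

10/7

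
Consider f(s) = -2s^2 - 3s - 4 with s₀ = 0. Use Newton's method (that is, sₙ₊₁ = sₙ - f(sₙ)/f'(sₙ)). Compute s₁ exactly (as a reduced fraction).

f'(s) = -4s - 3.
f(0) = -4, f'(0) = -3, so s₁ = 0 - (-4)/(-3) = -4/3.

-4/3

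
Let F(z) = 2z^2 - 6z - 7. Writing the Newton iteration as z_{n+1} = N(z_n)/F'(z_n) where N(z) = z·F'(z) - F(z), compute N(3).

25

F'(z) = 4z - 6.
N(z) = z·F'(z) - F(z) = z·(4z - 6) - (2z^2 - 6z - 7) = 2z^2 + 7.
N(3) = 25.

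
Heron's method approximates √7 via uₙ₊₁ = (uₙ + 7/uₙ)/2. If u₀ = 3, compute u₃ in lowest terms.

u₁ = (3 + 7/3)/2 = 8/3.
u₂ = (8/3 + 7/(8/3))/2 = 127/48.
u₃ = (127/48 + 7/(127/48))/2 = 32257/12192.

32257/12192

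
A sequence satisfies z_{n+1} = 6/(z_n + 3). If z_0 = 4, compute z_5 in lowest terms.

z_1 = 6/(4 + 3) = 6/7.
z_2 = 6/(6/7 + 3) = 14/9.
z_3 = 6/(14/9 + 3) = 54/41.
z_4 = 6/(54/41 + 3) = 82/59.
z_5 = 6/(82/59 + 3) = 354/259.

354/259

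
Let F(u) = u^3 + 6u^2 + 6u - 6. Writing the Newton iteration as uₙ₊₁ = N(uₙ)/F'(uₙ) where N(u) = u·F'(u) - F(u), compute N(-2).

14

F'(u) = 3u^2 + 12u + 6.
N(u) = u·F'(u) - F(u) = u·(3u^2 + 12u + 6) - (u^3 + 6u^2 + 6u - 6) = 2u^3 + 6u^2 + 6.
N(-2) = 14.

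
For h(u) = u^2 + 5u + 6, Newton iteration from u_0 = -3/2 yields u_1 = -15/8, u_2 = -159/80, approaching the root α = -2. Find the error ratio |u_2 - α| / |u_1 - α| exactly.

1/10

u_1 - α = -15/8 - (-2) = -15/8 + 2 = 1/8, so |u_1 - α| = 1/8.
u_2 - α = -159/80 - (-2) = -159/80 + 2 = 1/80, so |u_2 - α| = 1/80.
Ratio = (1/80) / (1/8) = 1/10.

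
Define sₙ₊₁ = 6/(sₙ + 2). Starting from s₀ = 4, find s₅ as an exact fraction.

21/13

s₁ = 6/(4 + 2) = 1.
s₂ = 6/(1 + 2) = 2.
s₃ = 6/(2 + 2) = 3/2.
s₄ = 6/(3/2 + 2) = 12/7.
s₅ = 6/(12/7 + 2) = 21/13.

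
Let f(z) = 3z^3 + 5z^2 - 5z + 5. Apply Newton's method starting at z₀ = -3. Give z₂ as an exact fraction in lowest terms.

-497403/193361

f'(z) = 9z^2 + 10z - 5.
f(-3) = -16, f'(-3) = 46, so z₁ = (-3) - (-16)/46 = -61/23.
f(-61/23) = -30848/12167, f'(-61/23) = 16814/529, so z₂ = (-61/23) - (-30848/12167)/(16814/529) = -497403/193361.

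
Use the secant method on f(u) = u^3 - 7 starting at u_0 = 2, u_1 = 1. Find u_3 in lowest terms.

201/103

f(2) = 1, f(1) = -6. u_2 = 1 - (-6)·(1 - 2)/((-6) - 1) = 13/7.
f(1) = -6, f(13/7) = -204/343. u_3 = (13/7) - (-204/343)·((13/7) - 1)/((-204/343) - (-6)) = 201/103.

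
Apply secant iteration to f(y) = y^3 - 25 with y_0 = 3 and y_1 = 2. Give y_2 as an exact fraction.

55/19

f(3) = 2, f(2) = -17. y_2 = 2 - (-17)·(2 - 3)/((-17) - 2) = 55/19.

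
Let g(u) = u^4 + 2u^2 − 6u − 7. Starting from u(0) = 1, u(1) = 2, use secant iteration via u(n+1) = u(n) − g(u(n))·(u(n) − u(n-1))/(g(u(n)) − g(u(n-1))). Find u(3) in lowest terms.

1279/707

g(1) = −10, g(2) = 5. u(2) = 2 − 5·(2 − 1)/(5 − (−10)) = 5/3.
g(2) = 5, g(5/3) = −302/81. u(3) = (5/3) − (−302/81)·((5/3) − 2)/((−302/81) − 5) = 1279/707.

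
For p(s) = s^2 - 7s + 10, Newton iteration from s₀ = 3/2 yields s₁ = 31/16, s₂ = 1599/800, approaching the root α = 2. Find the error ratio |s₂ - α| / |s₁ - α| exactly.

1/50

s₁ - α = 31/16 - 2 = -1/16, so |s₁ - α| = 1/16.
s₂ - α = 1599/800 - 2 = -1/800, so |s₂ - α| = 1/800.
Ratio = (1/800) / (1/16) = 1/50.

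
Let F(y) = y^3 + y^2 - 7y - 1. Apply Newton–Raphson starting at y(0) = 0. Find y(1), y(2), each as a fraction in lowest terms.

F'(y) = 3y^2 + 2y - 7.
F(0) = -1, F'(0) = -7, so y(1) = 0 - (-1)/(-7) = -1/7.
F(-1/7) = 6/343, F'(-1/7) = -354/49, so y(2) = (-1/7) - (6/343)/(-354/49) = -58/413.

y(1) = -1/7, y(2) = -58/413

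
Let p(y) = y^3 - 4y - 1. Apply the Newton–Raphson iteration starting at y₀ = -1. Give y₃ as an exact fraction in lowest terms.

p'(y) = 3y^2 - 4.
p(-1) = 2, p'(-1) = -1, so y₁ = (-1) - 2/(-1) = 1.
p(1) = -4, p'(1) = -1, so y₂ = 1 - (-4)/(-1) = -3.
p(-3) = -16, p'(-3) = 23, so y₃ = (-3) - (-16)/23 = -53/23.

-53/23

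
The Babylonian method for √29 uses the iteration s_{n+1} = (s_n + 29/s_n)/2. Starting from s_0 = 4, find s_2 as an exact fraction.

3881/720

s_1 = (4 + 29/4)/2 = 45/8.
s_2 = (45/8 + 29/(45/8))/2 = 3881/720.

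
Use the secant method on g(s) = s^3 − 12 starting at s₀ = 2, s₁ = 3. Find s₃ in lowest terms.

5602/2469

g(2) = −4, g(3) = 15. s₂ = 3 − 15·(3 − 2)/(15 − (−4)) = 42/19.
g(3) = 15, g(42/19) = −8220/6859. s₃ = (42/19) − (−8220/6859)·((42/19) − 3)/((−8220/6859) − 15) = 5602/2469.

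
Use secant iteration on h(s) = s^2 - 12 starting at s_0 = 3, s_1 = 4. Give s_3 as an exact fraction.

h(3) = -3, h(4) = 4. s_2 = 4 - 4·(4 - 3)/(4 - (-3)) = 24/7.
h(4) = 4, h(24/7) = -12/49. s_3 = (24/7) - (-12/49)·((24/7) - 4)/((-12/49) - 4) = 45/13.

45/13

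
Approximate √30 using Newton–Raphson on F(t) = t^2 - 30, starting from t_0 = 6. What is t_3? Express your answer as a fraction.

116161/21208

F'(t) = 2t.
F(6) = 6, F'(6) = 12, so t_1 = 6 - 6/12 = 11/2.
F(11/2) = 1/4, F'(11/2) = 11, so t_2 = (11/2) - (1/4)/11 = 241/44.
F(241/44) = 1/1936, F'(241/44) = 241/22, so t_3 = (241/44) - (1/1936)/(241/22) = 116161/21208.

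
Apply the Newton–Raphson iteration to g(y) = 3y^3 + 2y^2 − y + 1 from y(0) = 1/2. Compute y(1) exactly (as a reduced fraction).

1/13

g'(y) = 9y^2 + 4y − 1.
g(1/2) = 11/8, g'(1/2) = 13/4, so y(1) = (1/2) − (11/8)/(13/4) = 1/13.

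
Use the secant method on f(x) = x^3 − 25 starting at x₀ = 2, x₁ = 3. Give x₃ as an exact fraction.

27505/9409

f(2) = −17, f(3) = 2. x₂ = 3 − 2·(3 − 2)/(2 − (−17)) = 55/19.
f(3) = 2, f(55/19) = −5100/6859. x₃ = (55/19) − (−5100/6859)·((55/19) − 3)/((−5100/6859) − 2) = 27505/9409.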